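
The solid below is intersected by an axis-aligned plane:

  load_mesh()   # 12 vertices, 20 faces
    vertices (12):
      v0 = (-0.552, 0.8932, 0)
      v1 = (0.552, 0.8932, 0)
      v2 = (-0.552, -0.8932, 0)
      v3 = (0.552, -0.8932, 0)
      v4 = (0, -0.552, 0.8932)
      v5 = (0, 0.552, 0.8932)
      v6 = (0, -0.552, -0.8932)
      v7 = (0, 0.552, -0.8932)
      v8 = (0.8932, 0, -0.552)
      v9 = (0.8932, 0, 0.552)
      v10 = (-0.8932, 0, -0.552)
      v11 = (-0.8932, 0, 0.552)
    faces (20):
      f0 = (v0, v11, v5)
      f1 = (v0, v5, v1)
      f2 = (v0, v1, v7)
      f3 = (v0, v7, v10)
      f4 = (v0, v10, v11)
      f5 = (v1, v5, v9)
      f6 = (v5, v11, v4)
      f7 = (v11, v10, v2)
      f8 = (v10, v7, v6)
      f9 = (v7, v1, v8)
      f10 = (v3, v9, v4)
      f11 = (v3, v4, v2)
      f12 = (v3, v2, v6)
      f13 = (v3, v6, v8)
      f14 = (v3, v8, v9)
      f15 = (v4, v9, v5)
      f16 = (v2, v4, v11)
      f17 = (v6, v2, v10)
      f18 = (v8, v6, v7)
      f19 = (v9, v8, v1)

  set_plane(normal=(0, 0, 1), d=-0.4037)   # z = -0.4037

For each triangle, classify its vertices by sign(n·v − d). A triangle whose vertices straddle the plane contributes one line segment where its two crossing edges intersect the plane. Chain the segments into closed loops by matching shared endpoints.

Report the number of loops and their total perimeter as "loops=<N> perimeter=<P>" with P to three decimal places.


Straddling triangles (10 of 20):
  (v0,v1,v7) [++-] → (0.302512, 0.738988, -0.4037)–(-0.302512, 0.738988, -0.4037)  len=0.6050
  (v0,v7,v10) [+--] → (-0.302512, 0.738988, -0.4037)–(-0.801533, 0.239967, -0.4037)  len=0.7057
  (v0,v10,v11) [+-+] → (-0.801533, 0.239967, -0.4037)–(-0.8932, 0, -0.4037)  len=0.2569
  (v11,v10,v2) [+-+] → (-0.8932, 0, -0.4037)–(-0.801533, -0.239967, -0.4037)  len=0.2569
  (v7,v1,v8) [-+-] → (0.302512, 0.738988, -0.4037)–(0.801533, 0.239967, -0.4037)  len=0.7057
  (v3,v2,v6) [++-] → (-0.302512, -0.738988, -0.4037)–(0.302512, -0.738988, -0.4037)  len=0.6050
  (v3,v6,v8) [+--] → (0.302512, -0.738988, -0.4037)–(0.801533, -0.239967, -0.4037)  len=0.7057
  (v3,v8,v9) [+-+] → (0.801533, -0.239967, -0.4037)–(0.8932, 0, -0.4037)  len=0.2569
  (v6,v2,v10) [-+-] → (-0.302512, -0.738988, -0.4037)–(-0.801533, -0.239967, -0.4037)  len=0.7057
  (v9,v8,v1) [+-+] → (0.8932, 0, -0.4037)–(0.801533, 0.239967, -0.4037)  len=0.2569

Chained into 1 loop(s):
  loop 1: 10 segments, perimeter = 5.0605
Total perimeter = 5.060

loops=1 perimeter=5.060


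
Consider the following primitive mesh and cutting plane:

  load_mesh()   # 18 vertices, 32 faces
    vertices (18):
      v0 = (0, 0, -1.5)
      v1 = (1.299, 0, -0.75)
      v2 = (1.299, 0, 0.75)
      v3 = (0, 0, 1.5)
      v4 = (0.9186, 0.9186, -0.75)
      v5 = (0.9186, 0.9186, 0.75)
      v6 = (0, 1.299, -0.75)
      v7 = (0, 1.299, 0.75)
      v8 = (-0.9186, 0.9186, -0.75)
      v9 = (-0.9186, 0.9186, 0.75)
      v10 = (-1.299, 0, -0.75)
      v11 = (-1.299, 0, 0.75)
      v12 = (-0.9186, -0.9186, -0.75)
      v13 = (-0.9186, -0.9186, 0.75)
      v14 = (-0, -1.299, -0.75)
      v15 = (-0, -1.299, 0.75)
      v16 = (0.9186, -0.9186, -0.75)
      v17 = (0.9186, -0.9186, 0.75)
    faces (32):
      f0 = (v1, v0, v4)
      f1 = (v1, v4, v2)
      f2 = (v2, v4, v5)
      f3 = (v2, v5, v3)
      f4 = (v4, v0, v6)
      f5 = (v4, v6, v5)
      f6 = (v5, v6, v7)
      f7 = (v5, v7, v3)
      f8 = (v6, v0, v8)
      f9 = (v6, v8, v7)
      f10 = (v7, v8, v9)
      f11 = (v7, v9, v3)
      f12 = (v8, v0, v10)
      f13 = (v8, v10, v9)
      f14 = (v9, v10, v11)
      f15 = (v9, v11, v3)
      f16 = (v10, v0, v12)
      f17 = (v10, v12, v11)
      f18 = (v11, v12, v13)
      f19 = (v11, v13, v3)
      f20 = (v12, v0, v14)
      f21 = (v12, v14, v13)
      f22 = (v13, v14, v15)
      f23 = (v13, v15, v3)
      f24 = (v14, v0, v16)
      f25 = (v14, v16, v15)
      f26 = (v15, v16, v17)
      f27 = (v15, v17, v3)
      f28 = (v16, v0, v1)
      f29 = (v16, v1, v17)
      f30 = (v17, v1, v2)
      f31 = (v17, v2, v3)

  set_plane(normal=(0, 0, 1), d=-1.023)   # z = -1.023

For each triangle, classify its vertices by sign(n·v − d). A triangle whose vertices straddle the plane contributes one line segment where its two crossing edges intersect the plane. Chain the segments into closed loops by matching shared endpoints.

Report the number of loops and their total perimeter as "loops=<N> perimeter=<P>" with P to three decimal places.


Straddling triangles (8 of 32):
  (v1,v0,v4) [+-+] → (0.826164, 0, -1.023)–(0.58423, 0.58423, -1.023)  len=0.6323
  (v4,v0,v6) [+-+] → (0.58423, 0.58423, -1.023)–(0, 0.826164, -1.023)  len=0.6323
  (v6,v0,v8) [+-+] → (0, 0.826164, -1.023)–(-0.58423, 0.58423, -1.023)  len=0.6323
  (v8,v0,v10) [+-+] → (-0.58423, 0.58423, -1.023)–(-0.826164, 0, -1.023)  len=0.6323
  (v10,v0,v12) [+-+] → (-0.826164, 0, -1.023)–(-0.58423, -0.58423, -1.023)  len=0.6323
  (v12,v0,v14) [+-+] → (-0.58423, -0.58423, -1.023)–(0, -0.826164, -1.023)  len=0.6323
  (v14,v0,v16) [+-+] → (0, -0.826164, -1.023)–(0.58423, -0.58423, -1.023)  len=0.6323
  (v16,v0,v1) [+-+] → (0.58423, -0.58423, -1.023)–(0.826164, 0, -1.023)  len=0.6323

Chained into 1 loop(s):
  loop 1: 8 segments, perimeter = 5.0587
Total perimeter = 5.059

loops=1 perimeter=5.059


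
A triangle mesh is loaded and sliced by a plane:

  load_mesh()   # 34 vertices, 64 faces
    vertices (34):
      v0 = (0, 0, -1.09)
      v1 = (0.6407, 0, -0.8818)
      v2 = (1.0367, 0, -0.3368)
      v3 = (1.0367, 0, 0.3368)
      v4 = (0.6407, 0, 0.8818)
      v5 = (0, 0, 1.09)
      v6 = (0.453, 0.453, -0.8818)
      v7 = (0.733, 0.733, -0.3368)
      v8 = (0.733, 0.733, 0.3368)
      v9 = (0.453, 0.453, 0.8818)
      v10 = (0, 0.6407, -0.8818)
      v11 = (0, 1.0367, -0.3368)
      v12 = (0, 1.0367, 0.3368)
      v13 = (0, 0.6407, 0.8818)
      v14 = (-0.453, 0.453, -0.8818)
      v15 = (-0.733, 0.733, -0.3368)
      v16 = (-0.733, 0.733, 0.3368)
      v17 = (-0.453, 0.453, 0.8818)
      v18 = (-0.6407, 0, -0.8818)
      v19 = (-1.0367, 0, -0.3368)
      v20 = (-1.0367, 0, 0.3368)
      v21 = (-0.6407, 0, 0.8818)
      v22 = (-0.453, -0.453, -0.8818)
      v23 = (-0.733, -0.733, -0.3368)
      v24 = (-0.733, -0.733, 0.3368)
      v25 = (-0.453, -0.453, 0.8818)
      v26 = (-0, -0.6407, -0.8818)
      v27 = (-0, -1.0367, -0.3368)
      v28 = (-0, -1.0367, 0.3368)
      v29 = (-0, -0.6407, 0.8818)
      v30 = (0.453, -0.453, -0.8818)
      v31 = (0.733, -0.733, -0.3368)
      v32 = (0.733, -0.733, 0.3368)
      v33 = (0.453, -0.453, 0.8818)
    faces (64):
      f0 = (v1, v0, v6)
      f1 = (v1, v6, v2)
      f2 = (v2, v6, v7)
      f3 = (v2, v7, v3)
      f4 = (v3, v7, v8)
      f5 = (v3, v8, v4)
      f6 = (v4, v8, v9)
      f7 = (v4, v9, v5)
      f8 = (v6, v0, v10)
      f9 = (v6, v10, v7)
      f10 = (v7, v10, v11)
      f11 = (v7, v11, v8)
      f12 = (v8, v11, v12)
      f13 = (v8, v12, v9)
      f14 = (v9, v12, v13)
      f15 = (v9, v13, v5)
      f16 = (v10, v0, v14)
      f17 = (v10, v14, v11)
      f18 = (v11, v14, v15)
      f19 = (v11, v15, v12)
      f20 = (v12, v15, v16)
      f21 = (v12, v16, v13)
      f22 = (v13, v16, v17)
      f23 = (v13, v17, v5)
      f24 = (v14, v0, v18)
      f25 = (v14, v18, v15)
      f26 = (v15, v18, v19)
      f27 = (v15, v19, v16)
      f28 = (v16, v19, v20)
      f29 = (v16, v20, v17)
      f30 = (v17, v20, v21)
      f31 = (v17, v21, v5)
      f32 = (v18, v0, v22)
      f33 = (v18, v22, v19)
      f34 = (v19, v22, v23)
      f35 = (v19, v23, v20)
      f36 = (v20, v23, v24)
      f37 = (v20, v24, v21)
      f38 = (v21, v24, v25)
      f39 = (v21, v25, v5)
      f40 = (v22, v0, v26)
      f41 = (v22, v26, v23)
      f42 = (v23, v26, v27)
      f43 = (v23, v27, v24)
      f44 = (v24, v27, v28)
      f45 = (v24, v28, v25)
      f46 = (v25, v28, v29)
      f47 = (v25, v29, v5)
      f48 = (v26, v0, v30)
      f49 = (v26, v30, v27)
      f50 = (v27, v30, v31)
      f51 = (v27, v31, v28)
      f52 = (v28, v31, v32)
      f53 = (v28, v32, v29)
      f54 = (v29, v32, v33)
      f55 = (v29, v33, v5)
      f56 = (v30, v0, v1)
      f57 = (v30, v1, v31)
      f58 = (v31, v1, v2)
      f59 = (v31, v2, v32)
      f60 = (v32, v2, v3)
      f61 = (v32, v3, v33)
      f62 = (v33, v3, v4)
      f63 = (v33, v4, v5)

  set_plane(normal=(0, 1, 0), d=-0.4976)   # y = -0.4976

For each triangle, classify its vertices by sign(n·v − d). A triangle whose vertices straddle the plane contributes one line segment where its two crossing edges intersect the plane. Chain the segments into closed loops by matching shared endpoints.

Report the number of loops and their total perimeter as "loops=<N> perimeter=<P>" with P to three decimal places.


Straddling triangles (20 of 64):
  (v19,v22,v23) [++-] → (-0.4976, -0.4976, -0.794989)–(-0.830532, -0.4976, -0.3368)  len=0.5664
  (v19,v23,v20) [+-+] → (-0.830532, -0.4976, -0.3368)–(-0.830532, -0.4976, -0.120476)  len=0.2163
  (v20,v23,v24) [+--] → (-0.830532, -0.4976, -0.120476)–(-0.830532, -0.4976, 0.3368)  len=0.4573
  (v20,v24,v21) [+-+] → (-0.830532, -0.4976, 0.3368)–(-0.703358, -0.4976, 0.511825)  len=0.2163
  (v21,v24,v25) [+-+] → (-0.703358, -0.4976, 0.511825)–(-0.4976, -0.4976, 0.794989)  len=0.3500
  (v22,v0,v26) [++-] → (0, -0.4976, -0.928301)–(-0.345361, -0.4976, -0.8818)  len=0.3485
  (v22,v26,v23) [+--] → (-0.345361, -0.4976, -0.8818)–(-0.4976, -0.4976, -0.794989)  len=0.1753
  (v24,v28,v25) [--+] → (-0.418387, -0.4976, 0.840157)–(-0.4976, -0.4976, 0.794989)  len=0.0912
  (v25,v28,v29) [+--] → (-0.418387, -0.4976, 0.840157)–(-0.345361, -0.4976, 0.8818)  len=0.0841
  (v25,v29,v5) [+-+] → (-0.345361, -0.4976, 0.8818)–(0, -0.4976, 0.928301)  len=0.3485
  (v26,v0,v30) [-++] → (0, -0.4976, -0.928301)–(0.345361, -0.4976, -0.8818)  len=0.3485
  (v26,v30,v27) [-+-] → (0.345361, -0.4976, -0.8818)–(0.418387, -0.4976, -0.840157)  len=0.0841
  (v27,v30,v31) [-+-] → (0.418387, -0.4976, -0.840157)–(0.4976, -0.4976, -0.794989)  len=0.0912
  (v29,v32,v33) [--+] → (0.4976, -0.4976, 0.794989)–(0.345361, -0.4976, 0.8818)  len=0.1753
  (v29,v33,v5) [-++] → (0.345361, -0.4976, 0.8818)–(0, -0.4976, 0.928301)  len=0.3485
  (v30,v1,v31) [++-] → (0.703358, -0.4976, -0.511825)–(0.4976, -0.4976, -0.794989)  len=0.3500
  (v31,v1,v2) [-++] → (0.703358, -0.4976, -0.511825)–(0.830532, -0.4976, -0.3368)  len=0.2163
  (v31,v2,v32) [-+-] → (0.830532, -0.4976, -0.3368)–(0.830532, -0.4976, 0.120476)  len=0.4573
  (v32,v2,v3) [-++] → (0.830532, -0.4976, 0.120476)–(0.830532, -0.4976, 0.3368)  len=0.2163
  (v32,v3,v33) [-++] → (0.830532, -0.4976, 0.3368)–(0.4976, -0.4976, 0.794989)  len=0.5664

Chained into 1 loop(s):
  loop 1: 20 segments, perimeter = 5.7076
Total perimeter = 5.708

loops=1 perimeter=5.708


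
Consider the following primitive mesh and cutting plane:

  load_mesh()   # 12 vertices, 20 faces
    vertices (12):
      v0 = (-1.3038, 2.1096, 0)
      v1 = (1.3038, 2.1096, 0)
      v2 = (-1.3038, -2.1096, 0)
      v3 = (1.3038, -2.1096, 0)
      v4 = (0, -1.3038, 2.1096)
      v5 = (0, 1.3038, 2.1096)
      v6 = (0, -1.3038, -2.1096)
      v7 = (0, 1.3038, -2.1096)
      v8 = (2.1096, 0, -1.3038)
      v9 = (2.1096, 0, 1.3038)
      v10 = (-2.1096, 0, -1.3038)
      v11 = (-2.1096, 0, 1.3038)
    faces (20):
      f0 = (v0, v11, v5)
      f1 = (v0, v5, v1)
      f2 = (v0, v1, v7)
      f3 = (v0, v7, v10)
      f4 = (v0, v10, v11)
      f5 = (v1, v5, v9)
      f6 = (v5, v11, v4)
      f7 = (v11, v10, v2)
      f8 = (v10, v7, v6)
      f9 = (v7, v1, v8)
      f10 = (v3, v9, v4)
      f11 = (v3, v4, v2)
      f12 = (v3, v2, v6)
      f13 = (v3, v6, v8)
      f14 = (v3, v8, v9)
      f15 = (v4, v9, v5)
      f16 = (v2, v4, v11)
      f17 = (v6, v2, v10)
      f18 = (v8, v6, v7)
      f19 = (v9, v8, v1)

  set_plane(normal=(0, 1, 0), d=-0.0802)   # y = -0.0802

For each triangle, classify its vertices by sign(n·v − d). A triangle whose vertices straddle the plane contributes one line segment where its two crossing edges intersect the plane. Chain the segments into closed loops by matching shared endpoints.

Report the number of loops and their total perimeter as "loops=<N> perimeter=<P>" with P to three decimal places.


Straddling triangles (10 of 20):
  (v5,v11,v4) [++-] → (-1.97983, -0.0802, 1.35337)–(0, -0.0802, 2.1096)  len=2.1193
  (v11,v10,v2) [++-] → (-2.07897, -0.0802, -1.25423)–(-2.07897, -0.0802, 1.25423)  len=2.5085
  (v10,v7,v6) [++-] → (0, -0.0802, -2.1096)–(-1.97983, -0.0802, -1.35337)  len=2.1193
  (v3,v9,v4) [-+-] → (2.07897, -0.0802, 1.25423)–(1.97983, -0.0802, 1.35337)  len=0.1402
  (v3,v6,v8) [--+] → (1.97983, -0.0802, -1.35337)–(2.07897, -0.0802, -1.25423)  len=0.1402
  (v3,v8,v9) [-++] → (2.07897, -0.0802, -1.25423)–(2.07897, -0.0802, 1.25423)  len=2.5085
  (v4,v9,v5) [-++] → (1.97983, -0.0802, 1.35337)–(0, -0.0802, 2.1096)  len=2.1193
  (v2,v4,v11) [--+] → (-1.97983, -0.0802, 1.35337)–(-2.07897, -0.0802, 1.25423)  len=0.1402
  (v6,v2,v10) [--+] → (-2.07897, -0.0802, -1.25423)–(-1.97983, -0.0802, -1.35337)  len=0.1402
  (v8,v6,v7) [+-+] → (1.97983, -0.0802, -1.35337)–(0, -0.0802, -2.1096)  len=2.1193

Chained into 1 loop(s):
  loop 1: 10 segments, perimeter = 14.0551
Total perimeter = 14.055

loops=1 perimeter=14.055


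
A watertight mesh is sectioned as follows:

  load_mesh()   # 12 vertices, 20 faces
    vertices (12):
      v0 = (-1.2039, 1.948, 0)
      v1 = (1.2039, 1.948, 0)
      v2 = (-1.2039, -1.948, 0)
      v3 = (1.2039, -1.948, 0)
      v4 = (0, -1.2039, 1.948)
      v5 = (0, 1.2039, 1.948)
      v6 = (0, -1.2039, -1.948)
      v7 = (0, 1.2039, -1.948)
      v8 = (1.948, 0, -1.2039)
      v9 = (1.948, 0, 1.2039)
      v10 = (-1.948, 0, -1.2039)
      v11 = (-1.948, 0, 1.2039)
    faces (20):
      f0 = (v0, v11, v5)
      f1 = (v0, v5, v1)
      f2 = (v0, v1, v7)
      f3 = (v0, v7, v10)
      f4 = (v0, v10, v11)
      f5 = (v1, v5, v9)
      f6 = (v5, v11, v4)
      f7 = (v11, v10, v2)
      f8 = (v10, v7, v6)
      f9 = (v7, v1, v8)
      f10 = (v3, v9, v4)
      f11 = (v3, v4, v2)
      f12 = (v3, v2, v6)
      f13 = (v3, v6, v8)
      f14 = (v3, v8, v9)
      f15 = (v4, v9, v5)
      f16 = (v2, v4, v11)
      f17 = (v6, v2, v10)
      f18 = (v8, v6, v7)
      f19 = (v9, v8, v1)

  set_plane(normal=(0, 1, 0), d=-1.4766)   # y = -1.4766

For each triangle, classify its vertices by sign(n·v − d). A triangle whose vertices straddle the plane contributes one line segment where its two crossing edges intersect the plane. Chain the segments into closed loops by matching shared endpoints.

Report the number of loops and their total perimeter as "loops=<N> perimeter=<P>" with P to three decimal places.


loops=1 perimeter=8.263

Straddling triangles (8 of 20):
  (v11,v10,v2) [++-] → (-1.38397, -1.4766, -0.291334)–(-1.38397, -1.4766, 0.291334)  len=0.5827
  (v3,v9,v4) [-++] → (1.38397, -1.4766, 0.291334)–(0.441209, -1.4766, 1.23409)  len=1.3333
  (v3,v4,v2) [-+-] → (0.441209, -1.4766, 1.23409)–(-0.441209, -1.4766, 1.23409)  len=0.8824
  (v3,v2,v6) [--+] → (-0.441209, -1.4766, -1.23409)–(0.441209, -1.4766, -1.23409)  len=0.8824
  (v3,v6,v8) [-++] → (0.441209, -1.4766, -1.23409)–(1.38397, -1.4766, -0.291334)  len=1.3333
  (v3,v8,v9) [-++] → (1.38397, -1.4766, -0.291334)–(1.38397, -1.4766, 0.291334)  len=0.5827
  (v2,v4,v11) [-++] → (-0.441209, -1.4766, 1.23409)–(-1.38397, -1.4766, 0.291334)  len=1.3333
  (v6,v2,v10) [+-+] → (-0.441209, -1.4766, -1.23409)–(-1.38397, -1.4766, -0.291334)  len=1.3333

Chained into 1 loop(s):
  loop 1: 8 segments, perimeter = 8.2632
Total perimeter = 8.263


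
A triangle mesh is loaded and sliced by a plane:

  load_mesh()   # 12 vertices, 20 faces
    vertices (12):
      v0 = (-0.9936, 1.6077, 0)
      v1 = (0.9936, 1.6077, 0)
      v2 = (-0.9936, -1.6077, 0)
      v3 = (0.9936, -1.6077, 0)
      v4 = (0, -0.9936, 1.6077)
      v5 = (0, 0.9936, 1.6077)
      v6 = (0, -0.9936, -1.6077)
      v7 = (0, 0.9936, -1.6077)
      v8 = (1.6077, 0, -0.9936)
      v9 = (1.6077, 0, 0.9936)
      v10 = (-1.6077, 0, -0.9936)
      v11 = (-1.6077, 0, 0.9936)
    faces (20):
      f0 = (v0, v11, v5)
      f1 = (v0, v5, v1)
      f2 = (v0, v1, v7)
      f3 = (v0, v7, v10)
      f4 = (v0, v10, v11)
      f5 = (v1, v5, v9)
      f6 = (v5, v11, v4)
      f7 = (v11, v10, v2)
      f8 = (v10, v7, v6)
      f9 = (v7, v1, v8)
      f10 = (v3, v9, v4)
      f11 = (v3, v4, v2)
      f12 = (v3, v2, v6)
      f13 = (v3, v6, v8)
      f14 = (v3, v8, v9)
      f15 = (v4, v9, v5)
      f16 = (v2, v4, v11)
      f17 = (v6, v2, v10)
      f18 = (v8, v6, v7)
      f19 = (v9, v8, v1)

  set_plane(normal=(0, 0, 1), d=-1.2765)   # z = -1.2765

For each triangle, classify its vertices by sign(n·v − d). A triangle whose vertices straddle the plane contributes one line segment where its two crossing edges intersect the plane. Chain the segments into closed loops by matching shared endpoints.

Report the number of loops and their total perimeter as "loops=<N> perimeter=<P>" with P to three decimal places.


Straddling triangles (8 of 20):
  (v0,v1,v7) [++-] → (0.20469, 1.12011, -1.2765)–(-0.20469, 1.12011, -1.2765)  len=0.4094
  (v0,v7,v10) [+-+] → (-0.20469, 1.12011, -1.2765)–(-0.867074, 0.457726, -1.2765)  len=0.9368
  (v10,v7,v6) [+--] → (-0.867074, 0.457726, -1.2765)–(-0.867074, -0.457726, -1.2765)  len=0.9155
  (v7,v1,v8) [-++] → (0.20469, 1.12011, -1.2765)–(0.867074, 0.457726, -1.2765)  len=0.9368
  (v3,v2,v6) [++-] → (-0.20469, -1.12011, -1.2765)–(0.20469, -1.12011, -1.2765)  len=0.4094
  (v3,v6,v8) [+-+] → (0.20469, -1.12011, -1.2765)–(0.867074, -0.457726, -1.2765)  len=0.9368
  (v6,v2,v10) [-++] → (-0.20469, -1.12011, -1.2765)–(-0.867074, -0.457726, -1.2765)  len=0.9368
  (v8,v6,v7) [+--] → (0.867074, -0.457726, -1.2765)–(0.867074, 0.457726, -1.2765)  len=0.9155

Chained into 1 loop(s):
  loop 1: 8 segments, perimeter = 6.3967
Total perimeter = 6.397

loops=1 perimeter=6.397


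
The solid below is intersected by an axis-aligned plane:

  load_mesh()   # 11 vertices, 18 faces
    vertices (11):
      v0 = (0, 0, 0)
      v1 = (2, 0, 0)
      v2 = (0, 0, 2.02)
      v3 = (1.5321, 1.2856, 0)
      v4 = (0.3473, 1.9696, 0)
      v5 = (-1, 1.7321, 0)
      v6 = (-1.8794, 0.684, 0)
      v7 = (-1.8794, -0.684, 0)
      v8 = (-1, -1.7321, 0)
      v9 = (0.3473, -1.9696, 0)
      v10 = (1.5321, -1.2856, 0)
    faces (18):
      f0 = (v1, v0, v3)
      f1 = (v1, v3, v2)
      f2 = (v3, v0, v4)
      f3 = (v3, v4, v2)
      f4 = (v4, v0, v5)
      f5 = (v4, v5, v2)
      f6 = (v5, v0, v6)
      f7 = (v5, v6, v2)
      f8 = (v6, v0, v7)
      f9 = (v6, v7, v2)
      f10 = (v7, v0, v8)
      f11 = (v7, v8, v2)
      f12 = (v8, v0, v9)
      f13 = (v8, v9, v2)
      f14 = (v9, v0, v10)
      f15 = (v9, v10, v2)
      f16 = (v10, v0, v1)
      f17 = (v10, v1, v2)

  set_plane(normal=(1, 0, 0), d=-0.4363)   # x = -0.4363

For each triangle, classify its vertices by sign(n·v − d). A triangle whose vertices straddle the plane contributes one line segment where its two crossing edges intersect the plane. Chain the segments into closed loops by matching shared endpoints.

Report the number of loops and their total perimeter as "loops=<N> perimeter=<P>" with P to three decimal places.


Straddling triangles (10 of 18):
  (v4,v0,v5) [++-] → (-0.4363, 0.755715, 0)–(-0.4363, 1.83147, 0)  len=1.0758
  (v4,v5,v2) [+-+] → (-0.4363, 1.83147, 0)–(-0.4363, 0.755715, 1.13867)  len=1.5665
  (v5,v0,v6) [-+-] → (-0.4363, 0.755715, 0)–(-0.4363, 0.15879, 0)  len=0.5969
  (v5,v6,v2) [--+] → (-0.4363, 0.15879, 1.55106)–(-0.4363, 0.755715, 1.13867)  len=0.7255
  (v6,v0,v7) [-+-] → (-0.4363, 0.15879, 0)–(-0.4363, -0.15879, 0)  len=0.3176
  (v6,v7,v2) [--+] → (-0.4363, -0.15879, 1.55106)–(-0.4363, 0.15879, 1.55106)  len=0.3176
  (v7,v0,v8) [-+-] → (-0.4363, -0.15879, 0)–(-0.4363, -0.755715, 0)  len=0.5969
  (v7,v8,v2) [--+] → (-0.4363, -0.755715, 1.13867)–(-0.4363, -0.15879, 1.55106)  len=0.7255
  (v8,v0,v9) [-++] → (-0.4363, -0.755715, 0)–(-0.4363, -1.83147, 0)  len=1.0758
  (v8,v9,v2) [-++] → (-0.4363, -1.83147, 0)–(-0.4363, -0.755715, 1.13867)  len=1.5665

Chained into 1 loop(s):
  loop 1: 10 segments, perimeter = 8.5645
Total perimeter = 8.564

loops=1 perimeter=8.564


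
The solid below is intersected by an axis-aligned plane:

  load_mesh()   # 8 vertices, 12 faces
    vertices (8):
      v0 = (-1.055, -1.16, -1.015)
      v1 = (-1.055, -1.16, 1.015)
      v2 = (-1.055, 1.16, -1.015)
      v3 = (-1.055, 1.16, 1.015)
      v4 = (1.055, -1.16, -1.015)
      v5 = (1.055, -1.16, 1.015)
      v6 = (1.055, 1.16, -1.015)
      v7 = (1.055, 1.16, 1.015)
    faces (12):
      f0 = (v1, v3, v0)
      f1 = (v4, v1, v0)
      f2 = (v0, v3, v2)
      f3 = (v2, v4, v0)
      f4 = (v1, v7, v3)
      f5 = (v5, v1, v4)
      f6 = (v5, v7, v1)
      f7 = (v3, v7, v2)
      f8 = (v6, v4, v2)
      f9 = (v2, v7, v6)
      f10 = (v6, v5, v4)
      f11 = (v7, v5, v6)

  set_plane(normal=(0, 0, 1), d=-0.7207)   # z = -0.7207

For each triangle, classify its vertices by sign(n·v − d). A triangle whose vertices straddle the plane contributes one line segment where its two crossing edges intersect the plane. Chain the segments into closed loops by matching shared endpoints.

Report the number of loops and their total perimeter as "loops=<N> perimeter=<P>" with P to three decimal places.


loops=1 perimeter=8.860

Straddling triangles (8 of 12):
  (v1,v3,v0) [++-] → (-1.055, -0.823657, -0.7207)–(-1.055, -1.16, -0.7207)  len=0.3363
  (v4,v1,v0) [-+-] → (0.749102, -1.16, -0.7207)–(-1.055, -1.16, -0.7207)  len=1.8041
  (v0,v3,v2) [-+-] → (-1.055, -0.823657, -0.7207)–(-1.055, 1.16, -0.7207)  len=1.9837
  (v5,v1,v4) [++-] → (0.749102, -1.16, -0.7207)–(1.055, -1.16, -0.7207)  len=0.3059
  (v3,v7,v2) [++-] → (-0.749102, 1.16, -0.7207)–(-1.055, 1.16, -0.7207)  len=0.3059
  (v2,v7,v6) [-+-] → (-0.749102, 1.16, -0.7207)–(1.055, 1.16, -0.7207)  len=1.8041
  (v6,v5,v4) [-+-] → (1.055, 0.823657, -0.7207)–(1.055, -1.16, -0.7207)  len=1.9837
  (v7,v5,v6) [++-] → (1.055, 0.823657, -0.7207)–(1.055, 1.16, -0.7207)  len=0.3363

Chained into 1 loop(s):
  loop 1: 8 segments, perimeter = 8.8600
Total perimeter = 8.860


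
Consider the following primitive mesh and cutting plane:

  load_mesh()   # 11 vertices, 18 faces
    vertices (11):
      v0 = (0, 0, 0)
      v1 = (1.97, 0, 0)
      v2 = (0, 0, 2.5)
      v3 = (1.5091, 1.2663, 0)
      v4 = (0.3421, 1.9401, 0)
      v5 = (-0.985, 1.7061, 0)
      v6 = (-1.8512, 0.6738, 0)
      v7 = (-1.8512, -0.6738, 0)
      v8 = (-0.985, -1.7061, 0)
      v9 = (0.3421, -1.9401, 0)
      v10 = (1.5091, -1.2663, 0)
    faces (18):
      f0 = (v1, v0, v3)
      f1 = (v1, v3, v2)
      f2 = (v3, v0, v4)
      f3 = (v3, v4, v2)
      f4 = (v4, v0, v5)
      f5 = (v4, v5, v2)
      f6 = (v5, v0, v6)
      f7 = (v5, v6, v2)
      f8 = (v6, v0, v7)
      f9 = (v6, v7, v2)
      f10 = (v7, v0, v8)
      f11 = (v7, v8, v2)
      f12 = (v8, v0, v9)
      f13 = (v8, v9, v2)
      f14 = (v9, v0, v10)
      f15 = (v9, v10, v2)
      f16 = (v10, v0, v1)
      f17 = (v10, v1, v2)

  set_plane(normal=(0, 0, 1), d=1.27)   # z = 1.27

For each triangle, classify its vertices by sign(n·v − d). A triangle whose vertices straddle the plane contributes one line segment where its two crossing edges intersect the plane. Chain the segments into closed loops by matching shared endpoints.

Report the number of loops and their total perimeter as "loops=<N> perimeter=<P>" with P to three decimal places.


Straddling triangles (9 of 18):
  (v1,v3,v2) [--+] → (0.742477, 0.62302, 1.27)–(0.96924, 0, 1.27)  len=0.6630
  (v3,v4,v2) [--+] → (0.168313, 0.954529, 1.27)–(0.742477, 0.62302, 1.27)  len=0.6630
  (v4,v5,v2) [--+] → (-0.48462, 0.839401, 1.27)–(0.168313, 0.954529, 1.27)  len=0.6630
  (v5,v6,v2) [--+] → (-0.91079, 0.33151, 1.27)–(-0.48462, 0.839401, 1.27)  len=0.6630
  (v6,v7,v2) [--+] → (-0.91079, -0.33151, 1.27)–(-0.91079, 0.33151, 1.27)  len=0.6630
  (v7,v8,v2) [--+] → (-0.48462, -0.839401, 1.27)–(-0.91079, -0.33151, 1.27)  len=0.6630
  (v8,v9,v2) [--+] → (0.168313, -0.954529, 1.27)–(-0.48462, -0.839401, 1.27)  len=0.6630
  (v9,v10,v2) [--+] → (0.742477, -0.62302, 1.27)–(0.168313, -0.954529, 1.27)  len=0.6630
  (v10,v1,v2) [--+] → (0.96924, 0, 1.27)–(0.742477, -0.62302, 1.27)  len=0.6630

Chained into 1 loop(s):
  loop 1: 9 segments, perimeter = 5.9670
Total perimeter = 5.967

loops=1 perimeter=5.967


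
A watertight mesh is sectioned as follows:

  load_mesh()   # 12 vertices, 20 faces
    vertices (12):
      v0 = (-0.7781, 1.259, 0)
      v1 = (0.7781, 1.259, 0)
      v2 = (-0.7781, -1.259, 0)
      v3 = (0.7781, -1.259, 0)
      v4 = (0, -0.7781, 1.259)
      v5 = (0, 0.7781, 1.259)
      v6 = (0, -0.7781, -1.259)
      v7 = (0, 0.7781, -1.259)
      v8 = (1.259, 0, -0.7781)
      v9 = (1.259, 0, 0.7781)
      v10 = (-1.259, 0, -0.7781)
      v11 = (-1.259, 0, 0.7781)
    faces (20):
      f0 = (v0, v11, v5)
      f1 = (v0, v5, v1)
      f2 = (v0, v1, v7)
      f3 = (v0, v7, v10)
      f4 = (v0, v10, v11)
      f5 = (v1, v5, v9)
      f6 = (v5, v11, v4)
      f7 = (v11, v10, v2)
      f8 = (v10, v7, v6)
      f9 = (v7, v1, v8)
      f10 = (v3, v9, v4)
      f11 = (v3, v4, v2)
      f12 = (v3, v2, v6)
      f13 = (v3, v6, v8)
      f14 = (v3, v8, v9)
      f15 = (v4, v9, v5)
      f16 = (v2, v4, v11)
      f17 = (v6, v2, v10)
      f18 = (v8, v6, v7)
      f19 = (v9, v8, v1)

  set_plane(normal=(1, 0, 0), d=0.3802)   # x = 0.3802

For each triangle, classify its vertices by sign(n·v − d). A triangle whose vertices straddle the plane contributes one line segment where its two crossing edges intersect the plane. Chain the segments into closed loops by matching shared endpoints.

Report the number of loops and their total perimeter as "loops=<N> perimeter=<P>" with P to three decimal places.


loops=1 perimeter=7.588

Straddling triangles (10 of 20):
  (v0,v5,v1) [--+] → (0.3802, 1.01308, 0.64382)–(0.3802, 1.259, 0)  len=0.6892
  (v0,v1,v7) [-+-] → (0.3802, 1.259, 0)–(0.3802, 1.01308, -0.64382)  len=0.6892
  (v1,v5,v9) [+-+] → (0.3802, 1.01308, 0.64382)–(0.3802, 0.543125, 1.11378)  len=0.6646
  (v7,v1,v8) [-++] → (0.3802, 1.01308, -0.64382)–(0.3802, 0.543125, -1.11378)  len=0.6646
  (v3,v9,v4) [++-] → (0.3802, -0.543125, 1.11378)–(0.3802, -1.01308, 0.64382)  len=0.6646
  (v3,v4,v2) [+--] → (0.3802, -1.01308, 0.64382)–(0.3802, -1.259, 0)  len=0.6892
  (v3,v2,v6) [+--] → (0.3802, -1.259, 0)–(0.3802, -1.01308, -0.64382)  len=0.6892
  (v3,v6,v8) [+-+] → (0.3802, -1.01308, -0.64382)–(0.3802, -0.543125, -1.11378)  len=0.6646
  (v4,v9,v5) [-+-] → (0.3802, -0.543125, 1.11378)–(0.3802, 0.543125, 1.11378)  len=1.0862
  (v8,v6,v7) [+--] → (0.3802, -0.543125, -1.11378)–(0.3802, 0.543125, -1.11378)  len=1.0862

Chained into 1 loop(s):
  loop 1: 10 segments, perimeter = 7.5877
Total perimeter = 7.588


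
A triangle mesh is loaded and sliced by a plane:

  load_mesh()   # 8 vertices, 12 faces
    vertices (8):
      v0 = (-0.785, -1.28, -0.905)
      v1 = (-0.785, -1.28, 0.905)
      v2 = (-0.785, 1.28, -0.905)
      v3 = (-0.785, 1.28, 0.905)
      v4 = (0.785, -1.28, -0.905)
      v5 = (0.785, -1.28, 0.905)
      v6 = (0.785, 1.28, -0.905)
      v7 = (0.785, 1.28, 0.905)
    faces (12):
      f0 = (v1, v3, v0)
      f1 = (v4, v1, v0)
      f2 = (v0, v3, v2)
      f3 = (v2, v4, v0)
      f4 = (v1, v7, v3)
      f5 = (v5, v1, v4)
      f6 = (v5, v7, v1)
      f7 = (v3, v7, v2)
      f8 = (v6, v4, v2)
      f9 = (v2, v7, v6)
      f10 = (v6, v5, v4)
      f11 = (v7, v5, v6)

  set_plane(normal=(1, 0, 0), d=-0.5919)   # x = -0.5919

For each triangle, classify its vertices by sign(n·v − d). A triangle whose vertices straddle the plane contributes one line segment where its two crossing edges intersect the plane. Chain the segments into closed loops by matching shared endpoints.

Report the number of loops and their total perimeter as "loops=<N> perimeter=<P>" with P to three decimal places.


Straddling triangles (8 of 12):
  (v4,v1,v0) [+--] → (-0.5919, -1.28, 0.682382)–(-0.5919, -1.28, -0.905)  len=1.5874
  (v2,v4,v0) [-+-] → (-0.5919, 0.965136, -0.905)–(-0.5919, -1.28, -0.905)  len=2.2451
  (v1,v7,v3) [-+-] → (-0.5919, -0.965136, 0.905)–(-0.5919, 1.28, 0.905)  len=2.2451
  (v5,v1,v4) [+-+] → (-0.5919, -1.28, 0.905)–(-0.5919, -1.28, 0.682382)  len=0.2226
  (v5,v7,v1) [++-] → (-0.5919, -0.965136, 0.905)–(-0.5919, -1.28, 0.905)  len=0.3149
  (v3,v7,v2) [-+-] → (-0.5919, 1.28, 0.905)–(-0.5919, 1.28, -0.682382)  len=1.5874
  (v6,v4,v2) [++-] → (-0.5919, 0.965136, -0.905)–(-0.5919, 1.28, -0.905)  len=0.3149
  (v2,v7,v6) [-++] → (-0.5919, 1.28, -0.682382)–(-0.5919, 1.28, -0.905)  len=0.2226

Chained into 1 loop(s):
  loop 1: 8 segments, perimeter = 8.7400
Total perimeter = 8.740

loops=1 perimeter=8.740


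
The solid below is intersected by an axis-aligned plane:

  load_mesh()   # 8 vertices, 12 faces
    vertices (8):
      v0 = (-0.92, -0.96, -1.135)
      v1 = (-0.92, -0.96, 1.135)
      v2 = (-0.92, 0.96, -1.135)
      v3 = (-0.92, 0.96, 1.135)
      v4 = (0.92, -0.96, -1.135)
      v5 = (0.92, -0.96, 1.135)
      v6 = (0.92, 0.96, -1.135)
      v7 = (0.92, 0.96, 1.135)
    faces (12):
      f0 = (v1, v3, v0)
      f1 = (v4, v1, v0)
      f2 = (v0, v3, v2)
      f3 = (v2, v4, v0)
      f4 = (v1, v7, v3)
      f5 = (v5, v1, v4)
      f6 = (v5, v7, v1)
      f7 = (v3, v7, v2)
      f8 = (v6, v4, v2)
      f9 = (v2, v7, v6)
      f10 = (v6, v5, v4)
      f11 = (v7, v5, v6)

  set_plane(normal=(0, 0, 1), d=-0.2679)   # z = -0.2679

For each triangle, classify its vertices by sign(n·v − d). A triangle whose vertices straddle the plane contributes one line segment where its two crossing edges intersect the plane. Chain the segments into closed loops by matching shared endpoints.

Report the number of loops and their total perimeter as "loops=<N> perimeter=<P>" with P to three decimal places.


Straddling triangles (8 of 12):
  (v1,v3,v0) [++-] → (-0.92, -0.226594, -0.2679)–(-0.92, -0.96, -0.2679)  len=0.7334
  (v4,v1,v0) [-+-] → (0.217152, -0.96, -0.2679)–(-0.92, -0.96, -0.2679)  len=1.1372
  (v0,v3,v2) [-+-] → (-0.92, -0.226594, -0.2679)–(-0.92, 0.96, -0.2679)  len=1.1866
  (v5,v1,v4) [++-] → (0.217152, -0.96, -0.2679)–(0.92, -0.96, -0.2679)  len=0.7028
  (v3,v7,v2) [++-] → (-0.217152, 0.96, -0.2679)–(-0.92, 0.96, -0.2679)  len=0.7028
  (v2,v7,v6) [-+-] → (-0.217152, 0.96, -0.2679)–(0.92, 0.96, -0.2679)  len=1.1372
  (v6,v5,v4) [-+-] → (0.92, 0.226594, -0.2679)–(0.92, -0.96, -0.2679)  len=1.1866
  (v7,v5,v6) [++-] → (0.92, 0.226594, -0.2679)–(0.92, 0.96, -0.2679)  len=0.7334

Chained into 1 loop(s):
  loop 1: 8 segments, perimeter = 7.5200
Total perimeter = 7.520

loops=1 perimeter=7.520


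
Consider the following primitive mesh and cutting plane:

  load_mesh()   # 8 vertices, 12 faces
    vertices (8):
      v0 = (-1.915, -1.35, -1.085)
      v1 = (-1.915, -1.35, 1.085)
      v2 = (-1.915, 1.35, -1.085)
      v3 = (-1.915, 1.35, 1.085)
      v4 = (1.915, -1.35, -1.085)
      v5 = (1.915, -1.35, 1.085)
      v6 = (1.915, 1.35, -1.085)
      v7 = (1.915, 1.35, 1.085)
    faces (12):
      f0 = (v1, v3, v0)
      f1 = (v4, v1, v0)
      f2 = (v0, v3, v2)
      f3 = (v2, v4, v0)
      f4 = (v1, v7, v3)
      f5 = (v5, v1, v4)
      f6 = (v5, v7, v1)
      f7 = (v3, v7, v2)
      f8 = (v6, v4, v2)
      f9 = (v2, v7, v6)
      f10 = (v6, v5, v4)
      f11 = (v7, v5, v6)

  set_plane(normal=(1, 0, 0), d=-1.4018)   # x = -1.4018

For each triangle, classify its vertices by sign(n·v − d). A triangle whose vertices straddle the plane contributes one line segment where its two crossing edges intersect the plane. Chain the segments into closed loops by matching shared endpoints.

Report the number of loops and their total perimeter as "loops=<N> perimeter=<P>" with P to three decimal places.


Straddling triangles (8 of 12):
  (v4,v1,v0) [+--] → (-1.4018, -1.35, 0.794231)–(-1.4018, -1.35, -1.085)  len=1.8792
  (v2,v4,v0) [-+-] → (-1.4018, 0.988214, -1.085)–(-1.4018, -1.35, -1.085)  len=2.3382
  (v1,v7,v3) [-+-] → (-1.4018, -0.988214, 1.085)–(-1.4018, 1.35, 1.085)  len=2.3382
  (v5,v1,v4) [+-+] → (-1.4018, -1.35, 1.085)–(-1.4018, -1.35, 0.794231)  len=0.2908
  (v5,v7,v1) [++-] → (-1.4018, -0.988214, 1.085)–(-1.4018, -1.35, 1.085)  len=0.3618
  (v3,v7,v2) [-+-] → (-1.4018, 1.35, 1.085)–(-1.4018, 1.35, -0.794231)  len=1.8792
  (v6,v4,v2) [++-] → (-1.4018, 0.988214, -1.085)–(-1.4018, 1.35, -1.085)  len=0.3618
  (v2,v7,v6) [-++] → (-1.4018, 1.35, -0.794231)–(-1.4018, 1.35, -1.085)  len=0.2908

Chained into 1 loop(s):
  loop 1: 8 segments, perimeter = 9.7400
Total perimeter = 9.740

loops=1 perimeter=9.740


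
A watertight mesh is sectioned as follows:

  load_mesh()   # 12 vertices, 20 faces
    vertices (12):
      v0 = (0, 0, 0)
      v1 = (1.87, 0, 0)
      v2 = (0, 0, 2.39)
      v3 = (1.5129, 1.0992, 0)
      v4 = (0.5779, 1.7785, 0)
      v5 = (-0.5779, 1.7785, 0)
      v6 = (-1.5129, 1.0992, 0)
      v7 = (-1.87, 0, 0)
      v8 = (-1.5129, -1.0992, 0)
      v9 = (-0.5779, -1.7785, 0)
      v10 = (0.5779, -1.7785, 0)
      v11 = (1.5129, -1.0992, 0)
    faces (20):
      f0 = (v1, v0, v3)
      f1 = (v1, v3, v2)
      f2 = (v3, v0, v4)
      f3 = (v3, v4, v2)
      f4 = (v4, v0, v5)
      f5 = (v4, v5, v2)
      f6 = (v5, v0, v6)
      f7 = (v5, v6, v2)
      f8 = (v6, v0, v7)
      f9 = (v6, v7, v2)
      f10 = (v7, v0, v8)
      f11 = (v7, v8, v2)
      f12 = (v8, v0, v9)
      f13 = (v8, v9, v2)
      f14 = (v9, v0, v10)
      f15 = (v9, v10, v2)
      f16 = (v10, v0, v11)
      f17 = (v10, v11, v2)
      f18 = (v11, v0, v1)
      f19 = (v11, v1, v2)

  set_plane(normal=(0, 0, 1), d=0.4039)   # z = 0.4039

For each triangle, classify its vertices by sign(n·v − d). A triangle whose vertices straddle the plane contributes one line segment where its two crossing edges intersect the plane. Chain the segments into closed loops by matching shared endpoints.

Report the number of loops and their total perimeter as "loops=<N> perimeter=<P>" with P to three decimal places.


loops=1 perimeter=9.604

Straddling triangles (10 of 20):
  (v1,v3,v2) [--+] → (1.25723, 0.91344, 0.4039)–(1.55398, 0, 0.4039)  len=0.9604
  (v3,v4,v2) [--+] → (0.480237, 1.47794, 0.4039)–(1.25723, 0.91344, 0.4039)  len=0.9604
  (v4,v5,v2) [--+] → (-0.480237, 1.47794, 0.4039)–(0.480237, 1.47794, 0.4039)  len=0.9605
  (v5,v6,v2) [--+] → (-1.25723, 0.91344, 0.4039)–(-0.480237, 1.47794, 0.4039)  len=0.9604
  (v6,v7,v2) [--+] → (-1.55398, 0, 0.4039)–(-1.25723, 0.91344, 0.4039)  len=0.9604
  (v7,v8,v2) [--+] → (-1.25723, -0.91344, 0.4039)–(-1.55398, 0, 0.4039)  len=0.9604
  (v8,v9,v2) [--+] → (-0.480237, -1.47794, 0.4039)–(-1.25723, -0.91344, 0.4039)  len=0.9604
  (v9,v10,v2) [--+] → (0.480237, -1.47794, 0.4039)–(-0.480237, -1.47794, 0.4039)  len=0.9605
  (v10,v11,v2) [--+] → (1.25723, -0.91344, 0.4039)–(0.480237, -1.47794, 0.4039)  len=0.9604
  (v11,v1,v2) [--+] → (1.55398, 0, 0.4039)–(1.25723, -0.91344, 0.4039)  len=0.9604

Chained into 1 loop(s):
  loop 1: 10 segments, perimeter = 9.6043
Total perimeter = 9.604


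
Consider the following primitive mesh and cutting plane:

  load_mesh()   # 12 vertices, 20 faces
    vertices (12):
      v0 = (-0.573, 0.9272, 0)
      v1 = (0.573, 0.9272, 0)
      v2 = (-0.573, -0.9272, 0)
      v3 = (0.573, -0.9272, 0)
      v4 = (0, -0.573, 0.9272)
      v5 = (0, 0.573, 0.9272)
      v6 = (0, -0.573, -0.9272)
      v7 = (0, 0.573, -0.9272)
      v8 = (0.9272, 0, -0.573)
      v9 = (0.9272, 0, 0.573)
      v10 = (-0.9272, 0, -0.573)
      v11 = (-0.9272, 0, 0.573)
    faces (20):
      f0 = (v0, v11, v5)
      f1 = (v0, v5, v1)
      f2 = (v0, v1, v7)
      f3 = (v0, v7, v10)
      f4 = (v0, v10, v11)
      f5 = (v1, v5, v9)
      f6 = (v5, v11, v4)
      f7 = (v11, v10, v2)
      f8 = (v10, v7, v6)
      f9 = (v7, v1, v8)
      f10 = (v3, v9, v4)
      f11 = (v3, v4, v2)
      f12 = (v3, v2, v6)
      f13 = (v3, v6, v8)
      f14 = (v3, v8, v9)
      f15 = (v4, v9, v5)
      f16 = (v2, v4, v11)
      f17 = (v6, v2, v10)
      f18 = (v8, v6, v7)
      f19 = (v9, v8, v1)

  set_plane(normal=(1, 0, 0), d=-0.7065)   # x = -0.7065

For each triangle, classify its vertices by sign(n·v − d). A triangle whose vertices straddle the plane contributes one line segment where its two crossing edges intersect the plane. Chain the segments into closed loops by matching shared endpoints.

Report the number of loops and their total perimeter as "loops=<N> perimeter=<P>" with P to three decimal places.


loops=1 perimeter=3.906

Straddling triangles (8 of 20):
  (v0,v11,v5) [+-+] → (-0.7065, 0.577733, 0.215967)–(-0.7065, 0.13639, 0.65731)  len=0.6242
  (v0,v7,v10) [++-] → (-0.7065, 0.13639, -0.65731)–(-0.7065, 0.577733, -0.215967)  len=0.6242
  (v0,v10,v11) [+--] → (-0.7065, 0.577733, -0.215967)–(-0.7065, 0.577733, 0.215967)  len=0.4319
  (v5,v11,v4) [+-+] → (-0.7065, 0.13639, 0.65731)–(-0.7065, -0.13639, 0.65731)  len=0.2728
  (v11,v10,v2) [--+] → (-0.7065, -0.577733, -0.215967)–(-0.7065, -0.577733, 0.215967)  len=0.4319
  (v10,v7,v6) [-++] → (-0.7065, 0.13639, -0.65731)–(-0.7065, -0.13639, -0.65731)  len=0.2728
  (v2,v4,v11) [++-] → (-0.7065, -0.13639, 0.65731)–(-0.7065, -0.577733, 0.215967)  len=0.6242
  (v6,v2,v10) [++-] → (-0.7065, -0.577733, -0.215967)–(-0.7065, -0.13639, -0.65731)  len=0.6242

Chained into 1 loop(s):
  loop 1: 8 segments, perimeter = 3.9060
Total perimeter = 3.906


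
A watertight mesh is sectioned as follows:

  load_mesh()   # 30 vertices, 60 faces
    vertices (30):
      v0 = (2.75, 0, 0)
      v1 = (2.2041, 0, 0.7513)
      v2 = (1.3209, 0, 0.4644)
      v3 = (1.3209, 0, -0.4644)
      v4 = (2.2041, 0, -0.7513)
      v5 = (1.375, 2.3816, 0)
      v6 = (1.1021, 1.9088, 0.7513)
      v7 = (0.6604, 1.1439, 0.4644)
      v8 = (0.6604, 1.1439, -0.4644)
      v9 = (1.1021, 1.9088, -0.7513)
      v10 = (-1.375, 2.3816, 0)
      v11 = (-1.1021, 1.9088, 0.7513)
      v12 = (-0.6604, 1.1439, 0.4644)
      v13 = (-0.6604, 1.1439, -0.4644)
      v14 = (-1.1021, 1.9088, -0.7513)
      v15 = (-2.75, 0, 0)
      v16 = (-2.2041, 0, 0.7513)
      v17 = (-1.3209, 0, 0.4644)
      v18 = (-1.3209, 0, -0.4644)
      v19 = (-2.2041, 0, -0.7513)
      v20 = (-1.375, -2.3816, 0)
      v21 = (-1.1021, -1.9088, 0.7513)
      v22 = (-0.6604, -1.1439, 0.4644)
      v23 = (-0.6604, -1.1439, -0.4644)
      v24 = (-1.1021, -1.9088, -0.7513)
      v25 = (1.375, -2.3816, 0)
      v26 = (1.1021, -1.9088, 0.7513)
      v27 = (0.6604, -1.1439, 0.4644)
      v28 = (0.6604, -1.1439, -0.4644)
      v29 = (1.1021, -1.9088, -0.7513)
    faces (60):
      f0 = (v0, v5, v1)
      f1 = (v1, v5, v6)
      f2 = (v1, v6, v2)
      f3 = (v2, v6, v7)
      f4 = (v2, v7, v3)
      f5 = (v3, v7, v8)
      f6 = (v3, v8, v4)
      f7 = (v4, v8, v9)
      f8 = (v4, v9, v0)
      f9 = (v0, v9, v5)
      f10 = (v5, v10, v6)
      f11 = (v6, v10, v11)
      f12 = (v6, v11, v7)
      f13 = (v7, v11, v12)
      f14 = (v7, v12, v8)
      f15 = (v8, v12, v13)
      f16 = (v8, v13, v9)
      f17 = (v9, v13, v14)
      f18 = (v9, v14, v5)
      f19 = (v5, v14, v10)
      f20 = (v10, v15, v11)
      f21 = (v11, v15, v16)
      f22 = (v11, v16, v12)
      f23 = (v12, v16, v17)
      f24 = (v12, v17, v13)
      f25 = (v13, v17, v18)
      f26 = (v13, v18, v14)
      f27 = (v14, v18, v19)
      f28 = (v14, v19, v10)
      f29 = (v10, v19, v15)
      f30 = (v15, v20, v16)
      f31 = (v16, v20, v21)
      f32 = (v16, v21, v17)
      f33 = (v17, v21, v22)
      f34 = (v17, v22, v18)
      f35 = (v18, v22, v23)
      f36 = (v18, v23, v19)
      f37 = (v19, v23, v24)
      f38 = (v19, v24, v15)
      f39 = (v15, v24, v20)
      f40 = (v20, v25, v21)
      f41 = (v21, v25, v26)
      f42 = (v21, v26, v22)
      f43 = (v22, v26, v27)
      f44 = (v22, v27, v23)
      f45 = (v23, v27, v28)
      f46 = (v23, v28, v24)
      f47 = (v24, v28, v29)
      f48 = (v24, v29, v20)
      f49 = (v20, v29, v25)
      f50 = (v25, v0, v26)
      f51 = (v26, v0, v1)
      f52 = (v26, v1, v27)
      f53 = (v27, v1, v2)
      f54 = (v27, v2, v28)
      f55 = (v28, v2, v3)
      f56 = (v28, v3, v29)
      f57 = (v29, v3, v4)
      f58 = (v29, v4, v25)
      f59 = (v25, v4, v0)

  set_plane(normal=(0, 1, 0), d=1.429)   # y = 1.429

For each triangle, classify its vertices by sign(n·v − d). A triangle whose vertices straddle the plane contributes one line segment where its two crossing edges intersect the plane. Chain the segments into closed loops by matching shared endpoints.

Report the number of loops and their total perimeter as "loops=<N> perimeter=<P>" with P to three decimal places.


loops=1 perimeter=9.345

Straddling triangles (18 of 60):
  (v0,v5,v1) [-+-] → (1.92498, 1.429, 0)–(1.70663, 1.429, 0.300507)  len=0.3715
  (v1,v5,v6) [-++] → (1.70663, 1.429, 0.300507)–(1.3791, 1.429, 0.7513)  len=0.5572
  (v1,v6,v2) [-+-] → (1.3791, 1.429, 0.7513)–(1.1571, 1.429, 0.679184)  len=0.2334
  (v2,v6,v7) [-+-] → (1.1571, 1.429, 0.679184)–(0.825034, 1.429, 0.571336)  len=0.3491
  (v4,v8,v9) [--+] → (0.825034, 1.429, -0.571336)–(1.3791, 1.429, -0.7513)  len=0.5826
  (v4,v9,v0) [-+-] → (1.3791, 1.429, -0.7513)–(1.51632, 1.429, -0.562452)  len=0.2334
  (v0,v9,v5) [-++] → (1.51632, 1.429, -0.562452)–(1.92498, 1.429, 0)  len=0.6952
  (v6,v11,v7) [++-] → (0.00346609, 1.429, 0.571336)–(0.825034, 1.429, 0.571336)  len=0.8216
  (v7,v11,v12) [-+-] → (0.00346609, 1.429, 0.571336)–(-0.825034, 1.429, 0.571336)  len=0.8285
  (v8,v13,v9) [--+] → (-0.00346609, 1.429, -0.571336)–(0.825034, 1.429, -0.571336)  len=0.8285
  (v9,v13,v14) [+-+] → (-0.00346609, 1.429, -0.571336)–(-0.825034, 1.429, -0.571336)  len=0.8216
  (v10,v15,v11) [+-+] → (-1.92498, 1.429, 0)–(-1.51632, 1.429, 0.562452)  len=0.6952
  (v11,v15,v16) [+--] → (-1.51632, 1.429, 0.562452)–(-1.3791, 1.429, 0.7513)  len=0.2334
  (v11,v16,v12) [+--] → (-1.3791, 1.429, 0.7513)–(-0.825034, 1.429, 0.571336)  len=0.5826
  (v13,v18,v14) [--+] → (-1.1571, 1.429, -0.679184)–(-0.825034, 1.429, -0.571336)  len=0.3491
  (v14,v18,v19) [+--] → (-1.1571, 1.429, -0.679184)–(-1.3791, 1.429, -0.7513)  len=0.2334
  (v14,v19,v10) [+-+] → (-1.3791, 1.429, -0.7513)–(-1.70663, 1.429, -0.300507)  len=0.5572
  (v10,v19,v15) [+--] → (-1.70663, 1.429, -0.300507)–(-1.92498, 1.429, 0)  len=0.3715

Chained into 1 loop(s):
  loop 1: 18 segments, perimeter = 9.3451
Total perimeter = 9.345
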